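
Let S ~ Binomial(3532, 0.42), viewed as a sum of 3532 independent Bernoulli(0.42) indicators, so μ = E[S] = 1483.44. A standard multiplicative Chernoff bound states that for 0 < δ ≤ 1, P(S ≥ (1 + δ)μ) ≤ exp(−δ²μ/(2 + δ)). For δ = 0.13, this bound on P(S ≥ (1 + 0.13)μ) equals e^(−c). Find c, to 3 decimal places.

11.770

c = δ²μ/(2 + δ) = 0.13²·1483.44/(2 + 0.13) = 11.7700.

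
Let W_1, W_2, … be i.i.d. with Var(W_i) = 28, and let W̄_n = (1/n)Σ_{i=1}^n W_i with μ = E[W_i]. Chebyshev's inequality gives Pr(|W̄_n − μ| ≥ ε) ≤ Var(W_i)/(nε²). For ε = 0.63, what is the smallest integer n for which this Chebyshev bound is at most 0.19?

372

Require 28/(n·0.63²) ≤ 0.19, i.e. n ≥ 28/(0.19·0.63²) = 371.299.
The smallest integer n is 372.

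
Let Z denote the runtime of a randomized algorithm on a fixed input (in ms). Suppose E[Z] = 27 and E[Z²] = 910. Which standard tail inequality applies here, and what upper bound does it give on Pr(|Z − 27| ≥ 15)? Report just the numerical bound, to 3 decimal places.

The first two moments determine the variance, so Chebyshev's inequality is the sharpest standard bound available.
Var(Z) = E[Z²] − (E[Z])² = 910 − 729 = 181.
Chebyshev's inequality: Pr(|Z − μ| ≥ t) ≤ Var(Z)/t² = 181/225 = 0.8044.

0.804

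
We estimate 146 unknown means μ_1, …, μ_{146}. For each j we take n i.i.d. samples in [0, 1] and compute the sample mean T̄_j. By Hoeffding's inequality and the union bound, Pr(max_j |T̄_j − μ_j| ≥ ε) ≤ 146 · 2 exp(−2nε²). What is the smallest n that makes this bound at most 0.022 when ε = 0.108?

Need 2·146·exp(−2nε²) ≤ 0.022, i.e. exp(−2nε²) ≤ 0.022/292.
So 2nε² ≥ ln(292/0.022) = 9.493467.
Hence n ≥ 9.493467/(2·0.108²) = 406.956.
The smallest integer n is 407.

407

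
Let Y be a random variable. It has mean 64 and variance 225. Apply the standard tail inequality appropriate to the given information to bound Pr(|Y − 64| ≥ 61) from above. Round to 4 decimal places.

0.0605

Mean and variance are known, so Chebyshev's inequality applies.
Chebyshev: Pr(|Y − μ| ≥ t) ≤ Var(Y)/t².
Bound = 225 / 3721 = 0.0605.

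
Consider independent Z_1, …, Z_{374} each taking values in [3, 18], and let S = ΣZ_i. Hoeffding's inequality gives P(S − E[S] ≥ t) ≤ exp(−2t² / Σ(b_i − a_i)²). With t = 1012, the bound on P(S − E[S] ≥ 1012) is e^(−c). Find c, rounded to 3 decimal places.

24.341

Σ(b_i − a_i)² = 374·(15)² = 84150.
c = 2t²/84150 = 2·1012²/84150 = 24.3409.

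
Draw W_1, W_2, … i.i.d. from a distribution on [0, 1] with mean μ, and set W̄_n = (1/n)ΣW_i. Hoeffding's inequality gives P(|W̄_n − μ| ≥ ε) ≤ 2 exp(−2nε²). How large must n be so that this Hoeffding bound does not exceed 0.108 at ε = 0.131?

Require 2·exp(−2nε²) ≤ 0.108, i.e. 2nε² ≥ ln(2/0.108) = 2.918771.
So n ≥ 2.918771 / (2·0.131²) = 85.041.
The smallest integer n is 86.

86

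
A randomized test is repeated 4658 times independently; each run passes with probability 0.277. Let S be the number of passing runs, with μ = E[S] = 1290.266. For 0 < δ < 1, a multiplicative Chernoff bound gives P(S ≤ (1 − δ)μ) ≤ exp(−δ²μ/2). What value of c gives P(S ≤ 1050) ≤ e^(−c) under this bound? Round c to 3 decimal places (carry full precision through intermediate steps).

22.370

Write 1050 = (1 − δ)μ, so δ = 1 − 1050/1290.266 = 0.1862143…
Then the exponent is δ²μ/2 = (μ − 1050)²/(2μ) = 22.370484.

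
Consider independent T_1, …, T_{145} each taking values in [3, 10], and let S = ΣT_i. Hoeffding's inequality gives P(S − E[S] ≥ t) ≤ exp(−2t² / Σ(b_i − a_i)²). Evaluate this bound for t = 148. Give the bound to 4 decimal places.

0.0021

Σ(b_i − a_i)² = 145·(7)² = 7105.
Exponent = 2·148²/7105 = 6.1658.
Bound = exp(−6.1658) = 0.00210.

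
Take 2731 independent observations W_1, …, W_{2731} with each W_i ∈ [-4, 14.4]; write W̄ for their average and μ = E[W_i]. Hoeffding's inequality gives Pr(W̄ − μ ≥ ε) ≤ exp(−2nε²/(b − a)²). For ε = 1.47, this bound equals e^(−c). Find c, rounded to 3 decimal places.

c = 2nε²/(b − a)² = 2·2731·1.47² / 18.4² = 34.8619.

34.862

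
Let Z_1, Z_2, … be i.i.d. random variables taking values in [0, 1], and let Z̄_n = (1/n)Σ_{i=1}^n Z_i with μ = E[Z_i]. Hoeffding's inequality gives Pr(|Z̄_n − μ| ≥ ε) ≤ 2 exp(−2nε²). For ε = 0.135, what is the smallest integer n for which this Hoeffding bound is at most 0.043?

106

Require 2·exp(−2nε²) ≤ 0.043, i.e. 2nε² ≥ ln(2/0.043) = 3.839702.
So n ≥ 3.839702 / (2·0.135²) = 105.342.
The smallest integer n is 106.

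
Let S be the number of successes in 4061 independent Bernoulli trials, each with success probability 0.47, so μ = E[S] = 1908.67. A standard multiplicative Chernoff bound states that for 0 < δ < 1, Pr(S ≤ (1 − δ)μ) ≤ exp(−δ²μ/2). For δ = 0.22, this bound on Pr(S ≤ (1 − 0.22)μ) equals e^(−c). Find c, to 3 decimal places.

46.190

c = δ²μ/2 = 0.22²·1908.67/2 = 46.1898.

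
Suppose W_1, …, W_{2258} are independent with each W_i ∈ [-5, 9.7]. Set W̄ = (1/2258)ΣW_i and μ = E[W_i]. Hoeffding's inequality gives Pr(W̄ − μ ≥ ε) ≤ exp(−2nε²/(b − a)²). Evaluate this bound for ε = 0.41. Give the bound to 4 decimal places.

Exponent: 2nε²/(b − a)² = 2·2258·0.41² / 14.7² = 3.51307.
Bound = exp(−3.51307) = 0.02981.

0.0298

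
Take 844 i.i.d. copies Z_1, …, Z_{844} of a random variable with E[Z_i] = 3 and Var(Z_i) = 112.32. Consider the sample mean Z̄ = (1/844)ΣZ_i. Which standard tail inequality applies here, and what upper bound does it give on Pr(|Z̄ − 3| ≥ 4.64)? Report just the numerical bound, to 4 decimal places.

With mean and variance of each term known, Chebyshev's inequality bounds the deviation of the sum (or sample mean).
Var(Z̄) = Var(Z_i)/n = 112.32/844 = 0.13308.
Chebyshev: Pr(|Z̄ − 3| ≥ 4.64) ≤ Var(Z̄)/(4.64)² = 112.32/(844·4.64²) = 0.0062.

0.0062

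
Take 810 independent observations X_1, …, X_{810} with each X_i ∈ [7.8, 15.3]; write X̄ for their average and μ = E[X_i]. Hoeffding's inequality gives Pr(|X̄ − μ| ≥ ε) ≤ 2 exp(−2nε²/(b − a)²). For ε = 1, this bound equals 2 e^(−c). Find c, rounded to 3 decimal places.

28.800

c = 2nε²/(b − a)² = 2·810·1² / 7.5² = 28.8000.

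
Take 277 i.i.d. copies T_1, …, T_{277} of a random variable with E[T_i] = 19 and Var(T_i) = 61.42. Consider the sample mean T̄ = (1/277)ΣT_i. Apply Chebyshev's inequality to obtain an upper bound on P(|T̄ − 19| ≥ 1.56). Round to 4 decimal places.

0.0911

Var(T̄) = Var(T_i)/n = 61.42/277 = 0.22173.
Chebyshev: P(|T̄ − 19| ≥ 1.56) ≤ Var(T̄)/(1.56)² = 61.42/(277·1.56²) = 0.0911.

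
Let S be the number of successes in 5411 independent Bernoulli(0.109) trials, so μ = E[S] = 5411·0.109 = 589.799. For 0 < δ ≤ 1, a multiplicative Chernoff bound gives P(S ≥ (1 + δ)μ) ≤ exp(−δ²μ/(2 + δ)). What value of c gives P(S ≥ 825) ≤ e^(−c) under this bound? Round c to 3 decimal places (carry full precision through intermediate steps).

Write 825 = (1 + δ)μ, so δ = 825/589.799 − 1 = 0.3987816…
Then the exponent is δ²μ/(2 + δ) = (825 − μ)² / (μ·(2 + δ)) = 39.100615.

39.101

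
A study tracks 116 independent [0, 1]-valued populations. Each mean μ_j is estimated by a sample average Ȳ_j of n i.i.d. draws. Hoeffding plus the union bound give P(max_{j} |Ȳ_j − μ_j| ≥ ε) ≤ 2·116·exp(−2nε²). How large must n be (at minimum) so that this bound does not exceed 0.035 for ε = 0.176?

143

Need 2·116·exp(−2nε²) ≤ 0.035, i.e. exp(−2nε²) ≤ 0.035/232.
So 2nε² ≥ ln(232/0.035) = 8.799145.
Hence n ≥ 8.799145/(2·0.176²) = 142.032.
The smallest integer n is 143.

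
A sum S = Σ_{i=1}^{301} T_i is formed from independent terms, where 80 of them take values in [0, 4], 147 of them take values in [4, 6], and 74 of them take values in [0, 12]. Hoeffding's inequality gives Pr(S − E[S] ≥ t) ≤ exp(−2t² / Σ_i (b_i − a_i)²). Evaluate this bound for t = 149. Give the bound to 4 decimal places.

Σ(b_i − a_i)² = 80·4² + 147·2² + 74·12² = 12524.
Exponent = 2·149² / 12524 = 3.54535.
Bound = exp(−3.54535) = 0.02886.

0.0289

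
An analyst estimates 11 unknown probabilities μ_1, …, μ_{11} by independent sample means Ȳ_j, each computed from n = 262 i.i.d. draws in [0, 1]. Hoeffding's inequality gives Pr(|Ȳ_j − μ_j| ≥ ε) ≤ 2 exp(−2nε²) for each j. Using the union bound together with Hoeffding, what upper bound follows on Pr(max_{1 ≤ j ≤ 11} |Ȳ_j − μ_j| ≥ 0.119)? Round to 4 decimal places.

Per-experiment Hoeffding bound: 2·exp(−2·262·0.119²) = 2·exp(−7.42036) = 0.0011979.
Union bound over 11 events: 11·0.0011979 = 0.01318.

0.0132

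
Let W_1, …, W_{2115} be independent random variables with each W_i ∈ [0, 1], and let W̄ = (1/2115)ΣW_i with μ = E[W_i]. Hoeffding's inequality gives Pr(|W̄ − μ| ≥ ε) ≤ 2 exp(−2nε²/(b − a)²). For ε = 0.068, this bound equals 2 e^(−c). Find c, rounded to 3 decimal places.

19.560

c = 2nε²/(b − a)² = 2·2115·0.068² / 1² = 19.5595.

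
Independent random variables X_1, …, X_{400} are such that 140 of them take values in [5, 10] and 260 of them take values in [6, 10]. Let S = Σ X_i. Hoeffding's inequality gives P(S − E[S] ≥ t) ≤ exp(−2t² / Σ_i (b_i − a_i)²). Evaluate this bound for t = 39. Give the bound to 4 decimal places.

Σ(b_i − a_i)² = 140·5² + 260·4² = 7660.
Exponent = 2·39² / 7660 = 0.39713.
Bound = exp(−0.39713) = 0.67225.

0.6722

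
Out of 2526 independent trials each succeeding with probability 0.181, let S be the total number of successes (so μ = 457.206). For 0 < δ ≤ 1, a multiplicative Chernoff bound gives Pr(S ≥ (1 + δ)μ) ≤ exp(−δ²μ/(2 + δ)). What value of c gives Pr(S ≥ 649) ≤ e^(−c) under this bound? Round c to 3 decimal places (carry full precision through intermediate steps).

Write 649 = (1 + δ)μ, so δ = 649/457.206 − 1 = 0.4194914…
Then the exponent is δ²μ/(2 + δ) = (649 − μ)² / (μ·(2 + δ)) = 33.253244.

33.253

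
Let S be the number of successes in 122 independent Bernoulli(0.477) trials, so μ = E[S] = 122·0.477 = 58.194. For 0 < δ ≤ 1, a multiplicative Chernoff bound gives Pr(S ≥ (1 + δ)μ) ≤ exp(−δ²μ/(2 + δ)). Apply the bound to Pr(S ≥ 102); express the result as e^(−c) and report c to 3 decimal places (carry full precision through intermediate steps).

11.979

Write 102 = (1 + δ)μ, so δ = 102/58.194 − 1 = 0.752758…
Then the exponent is δ²μ/(2 + δ) = (102 − μ)² / (μ·(2 + δ)) = 11.979011.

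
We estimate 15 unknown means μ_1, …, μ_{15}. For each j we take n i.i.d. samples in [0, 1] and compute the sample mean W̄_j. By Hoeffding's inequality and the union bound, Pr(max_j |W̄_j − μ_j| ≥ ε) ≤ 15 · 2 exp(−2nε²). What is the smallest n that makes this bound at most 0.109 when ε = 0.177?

90

Need 2·15·exp(−2nε²) ≤ 0.109, i.e. exp(−2nε²) ≤ 0.109/30.
So 2nε² ≥ ln(30/0.109) = 5.617605.
Hence n ≥ 5.617605/(2·0.177²) = 89.655.
The smallest integer n is 90.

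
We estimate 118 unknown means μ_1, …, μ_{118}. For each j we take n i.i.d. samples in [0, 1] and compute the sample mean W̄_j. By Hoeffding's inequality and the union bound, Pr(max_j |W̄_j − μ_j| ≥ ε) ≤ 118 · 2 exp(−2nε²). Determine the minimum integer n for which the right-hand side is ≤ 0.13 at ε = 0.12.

Need 2·118·exp(−2nε²) ≤ 0.13, i.e. exp(−2nε²) ≤ 0.13/236.
So 2nε² ≥ ln(236/0.13) = 7.504053.
Hence n ≥ 7.504053/(2·0.12²) = 260.557.
The smallest integer n is 261.

261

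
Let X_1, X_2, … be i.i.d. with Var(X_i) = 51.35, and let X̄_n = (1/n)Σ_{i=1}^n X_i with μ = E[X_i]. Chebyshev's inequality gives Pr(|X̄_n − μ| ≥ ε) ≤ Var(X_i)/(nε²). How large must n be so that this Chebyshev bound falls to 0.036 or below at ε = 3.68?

Require 51.35/(n·3.68²) ≤ 0.036, i.e. n ≥ 51.35/(0.036·3.68²) = 105.328.
The smallest integer n is 106.

106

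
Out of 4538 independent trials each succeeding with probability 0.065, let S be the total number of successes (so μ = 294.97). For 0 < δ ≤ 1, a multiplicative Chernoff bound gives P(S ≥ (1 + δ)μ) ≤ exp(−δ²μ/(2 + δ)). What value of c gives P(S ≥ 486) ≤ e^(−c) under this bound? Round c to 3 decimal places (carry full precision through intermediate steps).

Write 486 = (1 + δ)μ, so δ = 486/294.97 − 1 = 0.6476252…
Then the exponent is δ²μ/(2 + δ) = (486 − μ)² / (μ·(2 + δ)) = 46.727097.

46.727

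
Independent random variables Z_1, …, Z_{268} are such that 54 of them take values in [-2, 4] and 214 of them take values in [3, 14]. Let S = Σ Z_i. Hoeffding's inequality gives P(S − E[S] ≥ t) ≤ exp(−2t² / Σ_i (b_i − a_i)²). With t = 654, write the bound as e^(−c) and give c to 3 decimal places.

Σ(b_i − a_i)² = 54·6² + 214·11² = 27838.
c = 2t² / 27838 = 2·654² / 27838 = 30.7289.

30.729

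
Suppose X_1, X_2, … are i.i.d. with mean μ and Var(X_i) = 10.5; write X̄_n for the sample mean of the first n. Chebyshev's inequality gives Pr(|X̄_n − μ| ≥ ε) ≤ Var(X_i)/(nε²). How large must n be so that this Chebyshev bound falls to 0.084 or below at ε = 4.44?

7

Require 10.5/(n·4.44²) ≤ 0.084, i.e. n ≥ 10.5/(0.084·4.44²) = 6.341.
The smallest integer n is 7.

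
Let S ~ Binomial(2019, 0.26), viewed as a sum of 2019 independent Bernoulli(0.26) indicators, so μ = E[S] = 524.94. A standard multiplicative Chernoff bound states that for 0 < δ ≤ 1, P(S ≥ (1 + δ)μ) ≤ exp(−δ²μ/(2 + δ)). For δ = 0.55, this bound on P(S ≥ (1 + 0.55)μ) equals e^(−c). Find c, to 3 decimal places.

62.272

c = δ²μ/(2 + δ) = 0.55²·524.94/(2 + 0.55) = 62.2723.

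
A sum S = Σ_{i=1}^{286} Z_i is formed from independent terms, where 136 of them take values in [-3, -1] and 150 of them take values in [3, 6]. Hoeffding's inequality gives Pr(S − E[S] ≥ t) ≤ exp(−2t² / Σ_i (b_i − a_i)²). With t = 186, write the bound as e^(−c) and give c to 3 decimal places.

Σ(b_i − a_i)² = 136·2² + 150·3² = 1894.
c = 2t² / 1894 = 2·186² / 1894 = 36.5322.

36.532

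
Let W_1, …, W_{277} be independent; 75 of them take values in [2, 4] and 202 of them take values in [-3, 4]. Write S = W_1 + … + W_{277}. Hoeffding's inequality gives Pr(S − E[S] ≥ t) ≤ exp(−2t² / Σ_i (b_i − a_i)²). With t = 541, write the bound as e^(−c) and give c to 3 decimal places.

Σ(b_i − a_i)² = 75·2² + 202·7² = 10198.
c = 2t² / 10198 = 2·541² / 10198 = 57.3997.

57.400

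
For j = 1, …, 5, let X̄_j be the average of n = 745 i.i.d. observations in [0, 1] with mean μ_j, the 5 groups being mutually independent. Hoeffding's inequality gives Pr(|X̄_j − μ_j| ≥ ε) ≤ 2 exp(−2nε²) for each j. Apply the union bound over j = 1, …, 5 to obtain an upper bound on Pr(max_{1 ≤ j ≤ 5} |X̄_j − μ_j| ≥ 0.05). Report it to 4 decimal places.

0.2411

Per-experiment Hoeffding bound: 2·exp(−2·745·0.05²) = 2·exp(−3.72500) = 0.048226.
Union bound over 5 events: 5·0.048226 = 0.24113.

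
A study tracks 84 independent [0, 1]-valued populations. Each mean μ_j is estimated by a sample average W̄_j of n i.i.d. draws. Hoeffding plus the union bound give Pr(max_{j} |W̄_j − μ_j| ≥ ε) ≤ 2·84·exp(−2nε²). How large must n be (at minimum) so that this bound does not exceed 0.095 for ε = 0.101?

367

Need 2·84·exp(−2nε²) ≤ 0.095, i.e. exp(−2nε²) ≤ 0.095/168.
So 2nε² ≥ ln(168/0.095) = 7.477842.
Hence n ≥ 7.477842/(2·0.101²) = 366.525.
The smallest integer n is 367.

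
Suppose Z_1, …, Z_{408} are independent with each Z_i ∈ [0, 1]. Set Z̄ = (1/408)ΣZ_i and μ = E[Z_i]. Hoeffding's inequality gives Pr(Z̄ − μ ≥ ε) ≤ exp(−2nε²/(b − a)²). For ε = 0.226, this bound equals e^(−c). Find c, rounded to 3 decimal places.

c = 2nε²/(b − a)² = 2·408·0.226² / 1² = 41.6780.

41.678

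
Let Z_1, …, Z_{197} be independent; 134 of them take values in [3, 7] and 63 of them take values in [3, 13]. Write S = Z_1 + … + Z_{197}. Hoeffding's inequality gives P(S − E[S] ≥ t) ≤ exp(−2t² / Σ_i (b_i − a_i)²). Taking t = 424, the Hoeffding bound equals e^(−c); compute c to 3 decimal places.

Σ(b_i − a_i)² = 134·4² + 63·10² = 8444.
c = 2t² / 8444 = 2·424² / 8444 = 42.5808.

42.581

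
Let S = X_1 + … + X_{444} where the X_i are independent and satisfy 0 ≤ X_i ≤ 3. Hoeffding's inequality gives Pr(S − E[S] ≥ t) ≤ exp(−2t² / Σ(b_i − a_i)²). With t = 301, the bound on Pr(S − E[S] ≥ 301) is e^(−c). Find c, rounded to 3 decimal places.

Σ(b_i − a_i)² = 444·(3)² = 3996.
c = 2t²/3996 = 2·301²/3996 = 45.3458.

45.346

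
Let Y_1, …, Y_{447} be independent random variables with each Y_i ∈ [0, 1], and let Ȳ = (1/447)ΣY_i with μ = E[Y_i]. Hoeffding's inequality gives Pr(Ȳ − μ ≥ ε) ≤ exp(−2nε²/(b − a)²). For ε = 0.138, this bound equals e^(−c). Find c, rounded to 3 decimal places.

17.025

c = 2nε²/(b − a)² = 2·447·0.138² / 1² = 17.0253.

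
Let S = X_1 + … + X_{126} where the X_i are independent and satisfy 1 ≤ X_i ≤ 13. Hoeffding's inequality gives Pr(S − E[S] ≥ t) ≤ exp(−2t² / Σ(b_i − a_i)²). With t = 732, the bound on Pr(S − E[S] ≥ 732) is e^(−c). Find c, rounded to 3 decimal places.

59.063

Σ(b_i − a_i)² = 126·(12)² = 18144.
c = 2t²/18144 = 2·732²/18144 = 59.0635.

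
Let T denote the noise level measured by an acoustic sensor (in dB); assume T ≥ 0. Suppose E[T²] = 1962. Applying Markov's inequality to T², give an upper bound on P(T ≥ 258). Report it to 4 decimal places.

Since T ≥ 0, the event {T ≥ 258} is the same as {T² ≥ 66564}.
Markov's inequality applied to T² gives P(T² ≥ 66564) ≤ E[T²]/66564 = 1962/66564 = 0.0295.

0.0295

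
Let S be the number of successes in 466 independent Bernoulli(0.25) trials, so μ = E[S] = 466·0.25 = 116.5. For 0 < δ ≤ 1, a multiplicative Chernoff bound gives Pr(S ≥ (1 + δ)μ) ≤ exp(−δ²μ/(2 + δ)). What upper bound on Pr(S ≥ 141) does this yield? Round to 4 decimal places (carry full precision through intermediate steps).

0.0972

Write 141 = (1 + δ)μ, so δ = 141/116.5 − 1 = 0.2103004…
Then the exponent is δ²μ/(2 + δ) = (141 − μ)² / (μ·(2 + δ)) = 2.331068.
Bound = exp(−2.331068) = 0.09719.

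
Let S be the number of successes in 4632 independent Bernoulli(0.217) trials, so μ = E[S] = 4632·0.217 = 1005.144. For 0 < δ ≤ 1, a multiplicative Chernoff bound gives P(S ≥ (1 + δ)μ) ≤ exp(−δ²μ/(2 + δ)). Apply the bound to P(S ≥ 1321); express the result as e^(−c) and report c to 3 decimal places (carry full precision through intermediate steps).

Write 1321 = (1 + δ)μ, so δ = 1321/1005.144 − 1 = 0.3142396…
Then the exponent is δ²μ/(2 + δ) = (1321 − μ)² / (μ·(2 + δ)) = 42.888580.

42.889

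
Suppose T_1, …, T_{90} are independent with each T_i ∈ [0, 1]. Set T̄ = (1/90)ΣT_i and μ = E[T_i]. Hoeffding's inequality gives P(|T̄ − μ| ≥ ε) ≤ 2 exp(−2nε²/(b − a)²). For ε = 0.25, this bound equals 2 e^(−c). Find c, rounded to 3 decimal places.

11.250

c = 2nε²/(b − a)² = 2·90·0.25² / 1² = 11.2500.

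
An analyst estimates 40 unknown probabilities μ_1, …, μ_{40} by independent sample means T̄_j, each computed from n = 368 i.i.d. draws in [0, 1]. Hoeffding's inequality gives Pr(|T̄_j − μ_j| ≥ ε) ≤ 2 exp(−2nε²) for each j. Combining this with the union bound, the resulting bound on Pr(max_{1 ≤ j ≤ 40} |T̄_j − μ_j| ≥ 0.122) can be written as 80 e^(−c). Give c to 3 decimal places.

10.955

Union bound over the 40 events: Pr(max_{1 ≤ j ≤ 40} |T̄_j − μ_j| ≥ 0.122) ≤ 40·2·exp(−2nε²) = 80 exp(−2·368·0.122²).
So c = 2·368·0.122² = 10.9546.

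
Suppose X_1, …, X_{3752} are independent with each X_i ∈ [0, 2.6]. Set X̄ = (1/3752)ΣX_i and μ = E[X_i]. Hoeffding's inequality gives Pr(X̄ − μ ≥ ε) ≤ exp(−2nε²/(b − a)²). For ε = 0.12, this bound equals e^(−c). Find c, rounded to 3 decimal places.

15.985

c = 2nε²/(b − a)² = 2·3752·0.12² / 2.6² = 15.9849.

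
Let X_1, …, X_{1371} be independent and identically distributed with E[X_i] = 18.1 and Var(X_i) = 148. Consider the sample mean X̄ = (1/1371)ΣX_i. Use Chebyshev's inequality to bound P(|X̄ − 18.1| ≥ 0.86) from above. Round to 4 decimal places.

0.1460

Var(X̄) = Var(X_i)/n = 148/1371 = 0.10795.
Chebyshev: P(|X̄ − 18.1| ≥ 0.86) ≤ Var(X̄)/(0.86)² = 148/(1371·0.86²) = 0.1460.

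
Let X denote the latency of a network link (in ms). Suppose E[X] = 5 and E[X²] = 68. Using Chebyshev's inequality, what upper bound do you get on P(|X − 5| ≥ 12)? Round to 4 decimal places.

0.2986

Var(X) = E[X²] − (E[X])² = 68 − 25 = 43.
Chebyshev's inequality: P(|X − μ| ≥ t) ≤ Var(X)/t² = 43/144 = 0.2986.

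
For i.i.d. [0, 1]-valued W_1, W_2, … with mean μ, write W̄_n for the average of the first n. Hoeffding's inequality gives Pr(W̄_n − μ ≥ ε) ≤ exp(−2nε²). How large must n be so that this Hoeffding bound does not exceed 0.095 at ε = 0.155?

49

Require exp(−2nε²) ≤ 0.095, i.e. 2nε² ≥ ln(1/0.095) = 2.353878.
So n ≥ 2.353878 / (2·0.155²) = 48.988.
The smallest integer n is 49.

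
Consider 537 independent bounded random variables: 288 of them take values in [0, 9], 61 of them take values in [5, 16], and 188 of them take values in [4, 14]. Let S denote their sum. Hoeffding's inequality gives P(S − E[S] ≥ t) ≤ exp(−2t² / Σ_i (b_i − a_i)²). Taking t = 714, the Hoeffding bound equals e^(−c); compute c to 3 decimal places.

20.594

Σ(b_i − a_i)² = 288·9² + 61·11² + 188·10² = 49509.
c = 2t² / 49509 = 2·714² / 49509 = 20.5941.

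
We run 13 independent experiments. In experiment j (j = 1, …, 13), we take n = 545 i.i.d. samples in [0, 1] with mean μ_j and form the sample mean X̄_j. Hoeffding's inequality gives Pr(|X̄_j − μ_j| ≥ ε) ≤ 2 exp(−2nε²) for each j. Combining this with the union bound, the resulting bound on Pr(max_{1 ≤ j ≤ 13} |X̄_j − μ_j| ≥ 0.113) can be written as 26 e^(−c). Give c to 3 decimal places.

13.918

Union bound over the 13 events: Pr(max_{1 ≤ j ≤ 13} |X̄_j − μ_j| ≥ 0.113) ≤ 13·2·exp(−2nε²) = 26 exp(−2·545·0.113²).
So c = 2·545·0.113² = 13.9182.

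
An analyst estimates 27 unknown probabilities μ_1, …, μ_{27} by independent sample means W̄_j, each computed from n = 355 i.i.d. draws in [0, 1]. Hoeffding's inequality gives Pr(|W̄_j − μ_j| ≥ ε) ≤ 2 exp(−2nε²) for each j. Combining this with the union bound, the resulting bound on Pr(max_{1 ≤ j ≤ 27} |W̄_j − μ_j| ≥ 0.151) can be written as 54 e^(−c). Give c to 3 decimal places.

Union bound over the 27 events: Pr(max_{1 ≤ j ≤ 27} |W̄_j − μ_j| ≥ 0.151) ≤ 27·2·exp(−2nε²) = 54 exp(−2·355·0.151²).
So c = 2·355·0.151² = 16.1887.

16.189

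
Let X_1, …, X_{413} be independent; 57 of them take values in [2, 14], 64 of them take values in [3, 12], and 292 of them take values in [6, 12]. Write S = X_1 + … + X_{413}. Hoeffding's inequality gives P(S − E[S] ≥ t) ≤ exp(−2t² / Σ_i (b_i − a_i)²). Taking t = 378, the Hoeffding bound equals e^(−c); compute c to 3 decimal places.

11.955

Σ(b_i − a_i)² = 57·12² + 64·9² + 292·6² = 23904.
c = 2t² / 23904 = 2·378² / 23904 = 11.9548.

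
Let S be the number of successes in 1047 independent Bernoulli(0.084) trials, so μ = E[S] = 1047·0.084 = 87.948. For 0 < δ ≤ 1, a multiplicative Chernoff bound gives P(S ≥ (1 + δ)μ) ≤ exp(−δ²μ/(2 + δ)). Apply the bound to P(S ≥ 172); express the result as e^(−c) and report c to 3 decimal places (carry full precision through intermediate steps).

Write 172 = (1 + δ)μ, so δ = 172/87.948 − 1 = 0.9557011…
Then the exponent is δ²μ/(2 + δ) = (172 − μ)² / (μ·(2 + δ)) = 27.177507.

27.178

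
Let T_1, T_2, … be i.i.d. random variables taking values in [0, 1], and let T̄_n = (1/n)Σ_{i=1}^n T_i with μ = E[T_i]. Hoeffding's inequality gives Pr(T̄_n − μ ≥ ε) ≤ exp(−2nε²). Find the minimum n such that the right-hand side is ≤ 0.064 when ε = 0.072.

266

Require exp(−2nε²) ≤ 0.064, i.e. 2nε² ≥ ln(1/0.064) = 2.748872.
So n ≥ 2.748872 / (2·0.072²) = 265.130.
The smallest integer n is 266.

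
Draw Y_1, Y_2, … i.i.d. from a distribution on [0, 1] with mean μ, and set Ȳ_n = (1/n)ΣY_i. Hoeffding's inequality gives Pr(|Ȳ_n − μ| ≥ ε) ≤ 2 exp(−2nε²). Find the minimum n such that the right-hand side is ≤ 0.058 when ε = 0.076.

Require 2·exp(−2nε²) ≤ 0.058, i.e. 2nε² ≥ ln(2/0.058) = 3.540459.
So n ≥ 3.540459 / (2·0.076²) = 306.480.
The smallest integer n is 307.

307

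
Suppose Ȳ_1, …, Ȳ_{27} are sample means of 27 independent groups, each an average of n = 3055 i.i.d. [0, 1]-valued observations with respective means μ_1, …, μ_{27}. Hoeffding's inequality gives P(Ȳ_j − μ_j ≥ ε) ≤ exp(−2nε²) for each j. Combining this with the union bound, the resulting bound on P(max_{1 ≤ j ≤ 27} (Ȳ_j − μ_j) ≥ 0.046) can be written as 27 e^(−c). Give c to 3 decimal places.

Union bound over the 27 events: P(max_{1 ≤ j ≤ 27} (Ȳ_j − μ_j) ≥ 0.046) ≤ 27·exp(−2nε²) = 27 exp(−2·3055·0.046²).
So c = 2·3055·0.046² = 12.9288.

12.929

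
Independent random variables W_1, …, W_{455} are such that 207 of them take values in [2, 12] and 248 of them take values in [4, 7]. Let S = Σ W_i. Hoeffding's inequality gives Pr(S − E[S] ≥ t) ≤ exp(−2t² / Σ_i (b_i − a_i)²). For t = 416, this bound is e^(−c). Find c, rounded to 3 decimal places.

Σ(b_i − a_i)² = 207·10² + 248·3² = 22932.
c = 2t² / 22932 = 2·416² / 22932 = 15.0930.

15.093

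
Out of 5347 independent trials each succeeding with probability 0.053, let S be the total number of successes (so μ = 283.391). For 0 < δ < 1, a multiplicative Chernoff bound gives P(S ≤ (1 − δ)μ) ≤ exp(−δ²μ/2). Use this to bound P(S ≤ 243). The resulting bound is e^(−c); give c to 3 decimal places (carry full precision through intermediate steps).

Write 243 = (1 − δ)μ, so δ = 1 − 243/283.391 = 0.1425275…
Then the exponent is δ²μ/2 = (μ − 243)²/(2μ) = 2.878413.

2.878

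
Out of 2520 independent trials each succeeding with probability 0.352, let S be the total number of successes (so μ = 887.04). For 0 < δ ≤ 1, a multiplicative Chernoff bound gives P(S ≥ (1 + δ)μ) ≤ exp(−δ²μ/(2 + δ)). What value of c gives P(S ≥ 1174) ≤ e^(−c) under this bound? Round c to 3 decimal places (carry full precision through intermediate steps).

39.954

Write 1174 = (1 + δ)μ, so δ = 1174/887.04 − 1 = 0.3235029…
Then the exponent is δ²μ/(2 + δ) = (1174 − μ)² / (μ·(2 + δ)) = 39.953636.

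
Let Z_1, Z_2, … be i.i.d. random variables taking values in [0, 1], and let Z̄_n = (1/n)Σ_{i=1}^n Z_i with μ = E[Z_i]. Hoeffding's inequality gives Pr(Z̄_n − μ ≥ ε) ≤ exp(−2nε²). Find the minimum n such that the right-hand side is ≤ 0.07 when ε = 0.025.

Require exp(−2nε²) ≤ 0.07, i.e. 2nε² ≥ ln(1/0.07) = 2.659260.
So n ≥ 2.659260 / (2·0.025²) = 2127.408.
The smallest integer n is 2128.

2128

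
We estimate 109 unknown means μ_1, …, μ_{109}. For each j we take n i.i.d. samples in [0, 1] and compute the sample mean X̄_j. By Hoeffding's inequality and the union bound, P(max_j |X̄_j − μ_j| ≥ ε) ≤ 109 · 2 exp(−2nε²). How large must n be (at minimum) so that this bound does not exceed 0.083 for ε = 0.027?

5401

Need 2·109·exp(−2nε²) ≤ 0.083, i.e. exp(−2nε²) ≤ 0.083/218.
So 2nε² ≥ ln(218/0.083) = 7.873410.
Hence n ≥ 7.873410/(2·0.027²) = 5400.144.
The smallest integer n is 5401.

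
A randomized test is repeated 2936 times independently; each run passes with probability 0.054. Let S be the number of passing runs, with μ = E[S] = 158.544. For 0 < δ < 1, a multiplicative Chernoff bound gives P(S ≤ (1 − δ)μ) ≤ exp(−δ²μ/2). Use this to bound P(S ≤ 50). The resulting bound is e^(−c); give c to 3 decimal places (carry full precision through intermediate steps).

37.156

Write 50 = (1 − δ)μ, so δ = 1 − 50/158.544 = 0.6846301…
Then the exponent is δ²μ/2 = (μ − 50)²/(2μ) = 37.156247.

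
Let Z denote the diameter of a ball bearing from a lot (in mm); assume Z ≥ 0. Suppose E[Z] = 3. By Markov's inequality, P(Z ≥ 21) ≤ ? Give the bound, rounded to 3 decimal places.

Markov's inequality: for a non-negative random variable, P(Z ≥ a) ≤ E[Z]/a.
Here E[Z] = 3 and a = 21, so the bound is 3/21 = 0.1429.

0.143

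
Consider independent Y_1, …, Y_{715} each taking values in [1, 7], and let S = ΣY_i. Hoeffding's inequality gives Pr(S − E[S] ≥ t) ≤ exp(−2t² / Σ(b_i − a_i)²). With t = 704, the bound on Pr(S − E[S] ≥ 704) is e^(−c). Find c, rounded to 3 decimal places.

38.509

Σ(b_i − a_i)² = 715·(6)² = 25740.
c = 2t²/25740 = 2·704²/25740 = 38.5094.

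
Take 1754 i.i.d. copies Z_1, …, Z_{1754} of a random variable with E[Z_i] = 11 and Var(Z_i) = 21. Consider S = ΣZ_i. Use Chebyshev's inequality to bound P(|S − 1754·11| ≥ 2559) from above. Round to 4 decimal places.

Var(S) = n·Var(Z_i) = 1754·21 = 36834.
Chebyshev: P(|S − 1754·11| ≥ 2559) ≤ Var(S)/2559² = 36834/6548481 = 0.0056.

0.0056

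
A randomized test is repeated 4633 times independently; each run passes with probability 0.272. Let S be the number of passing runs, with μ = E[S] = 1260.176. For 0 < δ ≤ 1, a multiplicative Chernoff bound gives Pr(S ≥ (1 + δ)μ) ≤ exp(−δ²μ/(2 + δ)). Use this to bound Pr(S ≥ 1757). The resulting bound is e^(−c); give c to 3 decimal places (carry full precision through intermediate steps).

Write 1757 = (1 + δ)μ, so δ = 1757/1260.176 − 1 = 0.3942497…
Then the exponent is δ²μ/(2 + δ) = (1757 − μ)² / (μ·(2 + δ)) = 81.809642.

81.810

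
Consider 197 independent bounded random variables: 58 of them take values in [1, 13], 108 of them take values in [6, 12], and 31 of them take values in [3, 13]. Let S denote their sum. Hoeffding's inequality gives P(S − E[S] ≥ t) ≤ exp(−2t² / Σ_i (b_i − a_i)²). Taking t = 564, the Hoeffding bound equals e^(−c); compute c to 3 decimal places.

41.473

Σ(b_i − a_i)² = 58·12² + 108·6² + 31·10² = 15340.
c = 2t² / 15340 = 2·564² / 15340 = 41.4728.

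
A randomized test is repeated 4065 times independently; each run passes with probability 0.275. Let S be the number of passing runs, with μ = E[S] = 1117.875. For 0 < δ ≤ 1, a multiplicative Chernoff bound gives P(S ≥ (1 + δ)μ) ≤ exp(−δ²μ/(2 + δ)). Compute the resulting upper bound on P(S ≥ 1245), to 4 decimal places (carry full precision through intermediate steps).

Write 1245 = (1 + δ)μ, so δ = 1245/1117.875 − 1 = 0.1137202…
Then the exponent is δ²μ/(2 + δ) = (1245 − μ)² / (μ·(2 + δ)) = 6.839450.
Bound = exp(−6.839450) = 0.00107.

0.0011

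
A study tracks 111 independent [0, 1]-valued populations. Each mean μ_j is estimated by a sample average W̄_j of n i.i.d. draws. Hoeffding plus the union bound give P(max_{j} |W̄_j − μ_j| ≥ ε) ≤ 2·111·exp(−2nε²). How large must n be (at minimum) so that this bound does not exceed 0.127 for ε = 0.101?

Need 2·111·exp(−2nε²) ≤ 0.127, i.e. exp(−2nε²) ≤ 0.127/222.
So 2nε² ≥ ln(222/0.127) = 7.466246.
Hence n ≥ 7.466246/(2·0.101²) = 365.957.
The smallest integer n is 366.

366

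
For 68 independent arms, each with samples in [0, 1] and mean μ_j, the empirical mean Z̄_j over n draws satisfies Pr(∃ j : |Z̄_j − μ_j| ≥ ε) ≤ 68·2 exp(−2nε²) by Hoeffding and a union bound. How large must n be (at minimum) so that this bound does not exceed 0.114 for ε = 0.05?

1417

Need 2·68·exp(−2nε²) ≤ 0.114, i.e. exp(−2nε²) ≤ 0.114/136.
So 2nε² ≥ ln(136/0.114) = 7.084212.
Hence n ≥ 7.084212/(2·0.05²) = 1416.842.
The smallest integer n is 1417.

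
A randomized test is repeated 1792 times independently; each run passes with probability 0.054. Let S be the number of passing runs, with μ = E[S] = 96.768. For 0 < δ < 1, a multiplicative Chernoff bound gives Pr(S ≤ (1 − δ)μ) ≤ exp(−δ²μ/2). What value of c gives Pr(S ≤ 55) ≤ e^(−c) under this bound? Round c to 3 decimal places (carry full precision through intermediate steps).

9.014

Write 55 = (1 − δ)μ, so δ = 1 − 55/96.768 = 0.4316303…
Then the exponent is δ²μ/2 = (μ − 55)²/(2μ) = 9.014167.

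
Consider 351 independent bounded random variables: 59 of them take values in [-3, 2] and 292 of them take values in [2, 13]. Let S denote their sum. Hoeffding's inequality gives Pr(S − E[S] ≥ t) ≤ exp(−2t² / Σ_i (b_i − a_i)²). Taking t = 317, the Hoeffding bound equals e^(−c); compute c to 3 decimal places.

5.460

Σ(b_i − a_i)² = 59·5² + 292·11² = 36807.
c = 2t² / 36807 = 2·317² / 36807 = 5.4603.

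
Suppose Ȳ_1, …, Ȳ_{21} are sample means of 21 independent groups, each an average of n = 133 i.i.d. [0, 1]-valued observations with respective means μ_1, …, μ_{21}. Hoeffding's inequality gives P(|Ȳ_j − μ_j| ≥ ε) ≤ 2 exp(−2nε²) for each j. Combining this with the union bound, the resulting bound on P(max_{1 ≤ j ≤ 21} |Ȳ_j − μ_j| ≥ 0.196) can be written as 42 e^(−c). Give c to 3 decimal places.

Union bound over the 21 events: P(max_{1 ≤ j ≤ 21} |Ȳ_j − μ_j| ≥ 0.196) ≤ 21·2·exp(−2nε²) = 42 exp(−2·133·0.196²).
So c = 2·133·0.196² = 10.2187.

10.219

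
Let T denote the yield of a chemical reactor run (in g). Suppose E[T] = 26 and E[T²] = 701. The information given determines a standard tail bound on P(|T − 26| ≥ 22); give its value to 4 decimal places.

0.0517

The first two moments determine the variance, so Chebyshev's inequality is the sharpest standard bound available.
Var(T) = E[T²] − (E[T])² = 701 − 676 = 25.
Chebyshev's inequality: P(|T − μ| ≥ t) ≤ Var(T)/t² = 25/484 = 0.0517.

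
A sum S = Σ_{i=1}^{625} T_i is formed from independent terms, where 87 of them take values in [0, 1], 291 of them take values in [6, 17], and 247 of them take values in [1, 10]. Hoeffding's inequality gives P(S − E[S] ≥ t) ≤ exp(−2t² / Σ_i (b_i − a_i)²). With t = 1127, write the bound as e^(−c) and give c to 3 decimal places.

45.932

Σ(b_i − a_i)² = 87·1² + 291·11² + 247·9² = 55305.
c = 2t² / 55305 = 2·1127² / 55305 = 45.9318.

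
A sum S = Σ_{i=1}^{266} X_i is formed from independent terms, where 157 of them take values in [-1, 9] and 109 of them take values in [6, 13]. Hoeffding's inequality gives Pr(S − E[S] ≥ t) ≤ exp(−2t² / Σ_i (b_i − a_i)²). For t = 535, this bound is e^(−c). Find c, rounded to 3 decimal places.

27.206

Σ(b_i − a_i)² = 157·10² + 109·7² = 21041.
c = 2t² / 21041 = 2·535² / 21041 = 27.2064.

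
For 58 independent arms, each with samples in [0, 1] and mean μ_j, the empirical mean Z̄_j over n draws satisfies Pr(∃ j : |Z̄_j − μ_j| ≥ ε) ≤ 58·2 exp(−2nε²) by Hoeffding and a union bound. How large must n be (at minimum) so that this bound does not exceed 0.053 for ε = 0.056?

1227

Need 2·58·exp(−2nε²) ≤ 0.053, i.e. exp(−2nε²) ≤ 0.053/116.
So 2nε² ≥ ln(116/0.053) = 7.691054.
Hence n ≥ 7.691054/(2·0.056²) = 1226.252.
The smallest integer n is 1227.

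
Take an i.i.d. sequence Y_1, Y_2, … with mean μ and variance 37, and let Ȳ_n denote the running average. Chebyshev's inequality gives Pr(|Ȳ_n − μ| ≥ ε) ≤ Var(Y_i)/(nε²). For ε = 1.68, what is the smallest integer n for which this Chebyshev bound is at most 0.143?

Require 37/(n·1.68²) ≤ 0.143, i.e. n ≥ 37/(0.143·1.68²) = 91.674.
The smallest integer n is 92.

92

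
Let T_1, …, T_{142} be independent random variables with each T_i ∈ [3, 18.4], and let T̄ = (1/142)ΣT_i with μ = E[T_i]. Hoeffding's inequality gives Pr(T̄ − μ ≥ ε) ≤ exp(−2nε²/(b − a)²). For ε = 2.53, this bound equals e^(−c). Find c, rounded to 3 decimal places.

7.665

c = 2nε²/(b − a)² = 2·142·2.53² / 15.4² = 7.6651.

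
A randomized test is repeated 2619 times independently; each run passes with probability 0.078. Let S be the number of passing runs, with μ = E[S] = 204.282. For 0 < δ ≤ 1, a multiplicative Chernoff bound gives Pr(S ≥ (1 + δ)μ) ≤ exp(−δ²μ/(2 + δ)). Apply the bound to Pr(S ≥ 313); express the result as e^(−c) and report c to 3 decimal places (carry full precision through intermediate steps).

Write 313 = (1 + δ)μ, so δ = 313/204.282 − 1 = 0.5321957…
Then the exponent is δ²μ/(2 + δ) = (313 − μ)² / (μ·(2 + δ)) = 22.849439.

22.849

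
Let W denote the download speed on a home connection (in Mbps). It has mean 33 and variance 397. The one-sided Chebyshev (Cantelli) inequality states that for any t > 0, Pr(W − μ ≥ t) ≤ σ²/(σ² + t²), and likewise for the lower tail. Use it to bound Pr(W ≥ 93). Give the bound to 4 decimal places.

0.0993

Here σ² = 397 and t = 60, so σ² + t² = 3997.
Cantelli's bound: 397/3997 = 0.0993.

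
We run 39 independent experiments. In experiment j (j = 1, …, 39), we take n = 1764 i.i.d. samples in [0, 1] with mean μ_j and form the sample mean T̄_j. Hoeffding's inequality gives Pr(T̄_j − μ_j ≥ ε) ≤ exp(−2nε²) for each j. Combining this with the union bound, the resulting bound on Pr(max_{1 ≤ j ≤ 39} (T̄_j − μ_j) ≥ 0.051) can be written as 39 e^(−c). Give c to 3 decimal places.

9.176

Union bound over the 39 events: Pr(max_{1 ≤ j ≤ 39} (T̄_j − μ_j) ≥ 0.051) ≤ 39·exp(−2nε²) = 39 exp(−2·1764·0.051²).
So c = 2·1764·0.051² = 9.1763.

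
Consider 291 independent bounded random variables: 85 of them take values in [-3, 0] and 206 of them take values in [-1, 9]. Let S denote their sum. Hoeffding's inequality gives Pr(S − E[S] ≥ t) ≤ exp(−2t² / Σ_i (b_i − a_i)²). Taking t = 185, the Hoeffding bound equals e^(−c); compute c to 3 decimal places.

Σ(b_i − a_i)² = 85·3² + 206·10² = 21365.
c = 2t² / 21365 = 2·185² / 21365 = 3.2038.

3.204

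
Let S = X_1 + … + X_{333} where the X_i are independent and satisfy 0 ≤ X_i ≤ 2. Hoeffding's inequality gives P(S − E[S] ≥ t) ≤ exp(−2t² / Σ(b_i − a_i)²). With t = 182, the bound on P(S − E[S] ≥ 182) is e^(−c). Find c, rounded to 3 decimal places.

49.736

Σ(b_i − a_i)² = 333·(2)² = 1332.
c = 2t²/1332 = 2·182²/1332 = 49.7357.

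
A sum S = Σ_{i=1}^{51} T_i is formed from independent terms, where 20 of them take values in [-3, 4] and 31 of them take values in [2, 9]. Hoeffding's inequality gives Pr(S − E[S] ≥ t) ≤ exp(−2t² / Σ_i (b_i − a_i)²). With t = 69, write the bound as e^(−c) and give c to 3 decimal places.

3.810

Σ(b_i − a_i)² = 20·7² + 31·7² = 2499.
c = 2t² / 2499 = 2·69² / 2499 = 3.8103.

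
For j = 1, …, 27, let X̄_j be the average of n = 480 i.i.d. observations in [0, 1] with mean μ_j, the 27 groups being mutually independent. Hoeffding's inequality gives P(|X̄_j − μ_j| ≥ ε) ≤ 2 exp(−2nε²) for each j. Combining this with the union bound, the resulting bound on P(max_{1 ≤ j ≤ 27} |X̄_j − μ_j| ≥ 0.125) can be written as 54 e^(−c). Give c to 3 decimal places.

15.000

Union bound over the 27 events: P(max_{1 ≤ j ≤ 27} |X̄_j − μ_j| ≥ 0.125) ≤ 27·2·exp(−2nε²) = 54 exp(−2·480·0.125²).
So c = 2·480·0.125² = 15.0000.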